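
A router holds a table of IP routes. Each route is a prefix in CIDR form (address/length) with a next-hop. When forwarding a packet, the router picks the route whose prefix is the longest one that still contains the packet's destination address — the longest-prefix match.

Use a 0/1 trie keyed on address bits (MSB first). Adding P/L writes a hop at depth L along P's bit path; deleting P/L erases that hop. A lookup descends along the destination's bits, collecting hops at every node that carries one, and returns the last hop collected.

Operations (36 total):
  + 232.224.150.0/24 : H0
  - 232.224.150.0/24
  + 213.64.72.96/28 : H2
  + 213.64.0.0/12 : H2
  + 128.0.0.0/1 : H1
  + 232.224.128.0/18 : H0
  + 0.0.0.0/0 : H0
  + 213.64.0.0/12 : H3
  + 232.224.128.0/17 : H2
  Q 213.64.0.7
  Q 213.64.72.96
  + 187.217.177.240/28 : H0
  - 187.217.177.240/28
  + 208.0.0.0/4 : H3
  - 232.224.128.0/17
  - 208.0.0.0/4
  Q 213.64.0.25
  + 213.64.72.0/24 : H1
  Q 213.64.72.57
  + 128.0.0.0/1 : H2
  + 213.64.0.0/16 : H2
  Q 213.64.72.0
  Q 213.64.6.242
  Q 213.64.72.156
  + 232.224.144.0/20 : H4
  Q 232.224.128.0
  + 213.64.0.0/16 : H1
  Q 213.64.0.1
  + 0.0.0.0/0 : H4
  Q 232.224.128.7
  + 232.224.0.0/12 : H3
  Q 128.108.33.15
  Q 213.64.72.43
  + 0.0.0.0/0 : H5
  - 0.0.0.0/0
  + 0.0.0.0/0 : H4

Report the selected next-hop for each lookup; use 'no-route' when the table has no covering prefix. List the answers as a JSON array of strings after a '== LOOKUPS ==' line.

Trace:
  add 232.224.150.0/24 -> H0 at depth 24
  - 232.224.150.0/24 clear@24
  add 213.64.72.96/28 -> H2 at depth 28
  add 213.64.0.0/12 -> H2 at depth 12
  add 128.0.0.0/1 -> H1 at depth 1
  add 232.224.128.0/18 -> H0 at depth 18
  add 0.0.0.0/0 -> H0 at depth 0
  add 213.64.0.0/12 -> H3 at depth 12
  add 232.224.128.0/17 -> H2 at depth 17
  ? 213.64.0.7  path d0:H0→d1:H1→d2:-→d3:-→d4:-→d5:-→d6:-→d7:-→d8:-→d9:-→d10:-→d11:-→d12:H3→d13:-→d14:-→d15:-→d16:-→d17:-  best=H3
  ? 213.64.72.96  path d0:H0→d1:H1→d2:-→d3:-→d4:-→d5:-→d6:-→d7:-→d8:-→d9:-→d10:-→d11:-→d12:H3→d13:-→d14:-→d15:-→d16:-→d17:-→d18:-→d19:-→d20:-→d21:-→d22:-→d23:-→d24:-→d25:-→d26:-→d27:-→d28:H2  best=H2
  add 187.217.177.240/28 -> H0 at depth 28
  - 187.217.177.240/28 clear@28
  add 208.0.0.0/4 -> H3 at depth 4
  - 232.224.128.0/17 clear@17
  - 208.0.0.0/4 clear@4
  ? 213.64.0.25  path d0:H0→d1:H1→d2:-→d3:-→d4:-→d5:-→d6:-→d7:-→d8:-→d9:-→d10:-→d11:-→d12:H3→d13:-→d14:-→d15:-→d16:-→d17:-  best=H3
  add 213.64.72.0/24 -> H1 at depth 24
  ? 213.64.72.57  path d0:H0→d1:H1→d2:-→d3:-→d4:-→d5:-→d6:-→d7:-→d8:-→d9:-→d10:-→d11:-→d12:H3→d13:-→d14:-→d15:-→d16:-→d17:-→d18:-→d19:-→d20:-→d21:-→d22:-→d23:-→d24:H1→d25:-  best=H1
  add 128.0.0.0/1 -> H2 at depth 1
  add 213.64.0.0/16 -> H2 at depth 16
  ? 213.64.72.0  path d0:H0→d1:H2→d2:-→d3:-→d4:-→d5:-→d6:-→d7:-→d8:-→d9:-→d10:-→d11:-→d12:H3→d13:-→d14:-→d15:-→d16:H2→d17:-→d18:-→d19:-→d20:-→d21:-→d22:-→d23:-→d24:H1→d25:-  best=H1
  ? 213.64.6.242  path d0:H0→d1:H2→d2:-→d3:-→d4:-→d5:-→d6:-→d7:-→d8:-→d9:-→d10:-→d11:-→d12:H3→d13:-→d14:-→d15:-→d16:H2→d17:-  best=H2
  ? 213.64.72.156  path d0:H0→d1:H2→d2:-→d3:-→d4:-→d5:-→d6:-→d7:-→d8:-→d9:-→d10:-→d11:-→d12:H3→d13:-→d14:-→d15:-→d16:H2→d17:-→d18:-→d19:-→d20:-→d21:-→d22:-→d23:-→d24:H1  best=H1
  add 232.224.144.0/20 -> H4 at depth 20
  ? 232.224.128.0  path d0:H0→d1:H2→d2:-→d3:-→d4:-→d5:-→d6:-→d7:-→d8:-→d9:-→d10:-→d11:-→d12:-→d13:-→d14:-→d15:-→d16:-→d17:-→d18:H0→d19:-  best=H0
  add 213.64.0.0/16 -> H1 at depth 16
  ? 213.64.0.1  path d0:H0→d1:H2→d2:-→d3:-→d4:-→d5:-→d6:-→d7:-→d8:-→d9:-→d10:-→d11:-→d12:H3→d13:-→d14:-→d15:-→d16:H1→d17:-  best=H1
  add 0.0.0.0/0 -> H4 at depth 0
  ? 232.224.128.7  path d0:H4→d1:H2→d2:-→d3:-→d4:-→d5:-→d6:-→d7:-→d8:-→d9:-→d10:-→d11:-→d12:-→d13:-→d14:-→d15:-→d16:-→d17:-→d18:H0→d19:-  best=H0
  add 232.224.0.0/12 -> H3 at depth 12
  ? 128.108.33.15  path d0:H4→d1:H2→d2:-  best=H2
  ? 213.64.72.43  path d0:H4→d1:H2→d2:-→d3:-→d4:-→d5:-→d6:-→d7:-→d8:-→d9:-→d10:-→d11:-→d12:H3→d13:-→d14:-→d15:-→d16:H1→d17:-→d18:-→d19:-→d20:-→d21:-→d22:-→d23:-→d24:H1→d25:-  best=H1
  add 0.0.0.0/0 -> H5 at depth 0
  - 0.0.0.0/0 clear@0
  add 0.0.0.0/0 -> H4 at depth 0

== LOOKUPS ==
["H3","H2","H3","H1","H1","H2","H1","H0","H1","H0","H2","H1"]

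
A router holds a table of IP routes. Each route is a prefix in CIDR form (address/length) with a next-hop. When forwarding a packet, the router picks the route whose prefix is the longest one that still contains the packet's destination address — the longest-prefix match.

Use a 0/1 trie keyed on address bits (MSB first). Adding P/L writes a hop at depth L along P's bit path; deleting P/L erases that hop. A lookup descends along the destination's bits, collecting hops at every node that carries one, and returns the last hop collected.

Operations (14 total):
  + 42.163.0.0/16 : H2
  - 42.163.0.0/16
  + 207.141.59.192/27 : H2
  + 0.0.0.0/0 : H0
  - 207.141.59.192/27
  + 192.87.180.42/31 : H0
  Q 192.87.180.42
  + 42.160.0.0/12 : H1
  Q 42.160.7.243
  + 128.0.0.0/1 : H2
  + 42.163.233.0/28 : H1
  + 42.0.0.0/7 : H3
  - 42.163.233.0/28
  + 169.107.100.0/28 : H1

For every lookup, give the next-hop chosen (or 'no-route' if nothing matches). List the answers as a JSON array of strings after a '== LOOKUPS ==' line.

Process each operation:
  add 42.163.0.0/16 -> H2 at depth 16
  del 42.163.0.0/16 (clear depth 16)
  add 207.141.59.192/27 -> H2 at depth 27
  add 0.0.0.0/0 -> H0 at depth 0
  del 207.141.59.192/27 (clear depth 27)
  add 192.87.180.42/31 -> H0 at depth 31
  Q 192.87.180.42: descend 1100000001010111101101000010101 ; hops seen [H0,H0] ; pick H0
  add 42.160.0.0/12 -> H1 at depth 12
  Q 42.160.7.243: descend 00101010101000 ; hops seen [H0,H1] ; pick H1
  add 128.0.0.0/1 -> H2 at depth 1
  add 42.163.233.0/28 -> H1 at depth 28
  add 42.0.0.0/7 -> H3 at depth 7
  del 42.163.233.0/28 (clear depth 28)
  add 169.107.100.0/28 -> H1 at depth 28

== LOOKUPS ==
["H0","H1"]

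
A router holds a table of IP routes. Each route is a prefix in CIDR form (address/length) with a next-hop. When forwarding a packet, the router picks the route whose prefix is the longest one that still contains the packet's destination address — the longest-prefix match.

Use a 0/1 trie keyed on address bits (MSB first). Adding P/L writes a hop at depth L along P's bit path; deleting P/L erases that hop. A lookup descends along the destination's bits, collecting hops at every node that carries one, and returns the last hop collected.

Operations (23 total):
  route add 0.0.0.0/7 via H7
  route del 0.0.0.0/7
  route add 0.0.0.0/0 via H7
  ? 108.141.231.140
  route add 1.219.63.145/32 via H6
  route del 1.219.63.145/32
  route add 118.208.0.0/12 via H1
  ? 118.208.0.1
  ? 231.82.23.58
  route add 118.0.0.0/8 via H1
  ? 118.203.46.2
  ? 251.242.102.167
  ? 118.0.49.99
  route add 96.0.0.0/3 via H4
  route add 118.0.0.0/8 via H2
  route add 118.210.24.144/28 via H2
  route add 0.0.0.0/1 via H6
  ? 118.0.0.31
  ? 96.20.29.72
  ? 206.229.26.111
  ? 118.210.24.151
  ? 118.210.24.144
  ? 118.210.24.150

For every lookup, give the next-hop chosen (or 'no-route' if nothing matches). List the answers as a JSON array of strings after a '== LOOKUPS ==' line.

Trace:
  add 0.0.0.0/7 -> H7 at depth 7
  - 0.0.0.0/7 clear@7
  add 0.0.0.0/0 -> H7 at depth 0
  ? 108.141.231.140  path d0:H7→d1:-  best=H7
  add 1.219.63.145/32 -> H6 at depth 32
  - 1.219.63.145/32 clear@32
  add 118.208.0.0/12 -> H1 at depth 12
  ? 118.208.0.1  path d0:H7→d1:-→d2:-→d3:-→d4:-→d5:-→d6:-→d7:-→d8:-→d9:-→d10:-→d11:-→d12:H1  best=H1
  ? 231.82.23.58  path d0:H7  best=H7
  add 118.0.0.0/8 -> H1 at depth 8
  ? 118.203.46.2  path d0:H7→d1:-→d2:-→d3:-→d4:-→d5:-→d6:-→d7:-→d8:H1→d9:-→d10:-→d11:-  best=H1
  ? 251.242.102.167  path d0:H7  best=H7
  ? 118.0.49.99  path d0:H7→d1:-→d2:-→d3:-→d4:-→d5:-→d6:-→d7:-→d8:H1  best=H1
  add 96.0.0.0/3 -> H4 at depth 3
  add 118.0.0.0/8 -> H2 at depth 8
  add 118.210.24.144/28 -> H2 at depth 28
  add 0.0.0.0/1 -> H6 at depth 1
  ? 118.0.0.31  path d0:H7→d1:H6→d2:-→d3:H4→d4:-→d5:-→d6:-→d7:-→d8:H2  best=H2
  ? 96.20.29.72  path d0:H7→d1:H6→d2:-→d3:H4  best=H4
  ? 206.229.26.111  path d0:H7  best=H7
  ? 118.210.24.151  path d0:H7→d1:H6→d2:-→d3:H4→d4:-→d5:-→d6:-→d7:-→d8:H2→d9:-→d10:-→d11:-→d12:H1→d13:-→d14:-→d15:-→d16:-→d17:-→d18:-→d19:-→d20:-→d21:-→d22:-→d23:-→d24:-→d25:-→d26:-→d27:-→d28:H2  best=H2
  ? 118.210.24.144  path d0:H7→d1:H6→d2:-→d3:H4→d4:-→d5:-→d6:-→d7:-→d8:H2→d9:-→d10:-→d11:-→d12:H1→d13:-→d14:-→d15:-→d16:-→d17:-→d18:-→d19:-→d20:-→d21:-→d22:-→d23:-→d24:-→d25:-→d26:-→d27:-→d28:H2  best=H2
  ? 118.210.24.150  path d0:H7→d1:H6→d2:-→d3:H4→d4:-→d5:-→d6:-→d7:-→d8:H2→d9:-→d10:-→d11:-→d12:H1→d13:-→d14:-→d15:-→d16:-→d17:-→d18:-→d19:-→d20:-→d21:-→d22:-→d23:-→d24:-→d25:-→d26:-→d27:-→d28:H2  best=H2

== LOOKUPS ==
["H7","H1","H7","H1","H7","H1","H2","H4","H7","H2","H2","H2"]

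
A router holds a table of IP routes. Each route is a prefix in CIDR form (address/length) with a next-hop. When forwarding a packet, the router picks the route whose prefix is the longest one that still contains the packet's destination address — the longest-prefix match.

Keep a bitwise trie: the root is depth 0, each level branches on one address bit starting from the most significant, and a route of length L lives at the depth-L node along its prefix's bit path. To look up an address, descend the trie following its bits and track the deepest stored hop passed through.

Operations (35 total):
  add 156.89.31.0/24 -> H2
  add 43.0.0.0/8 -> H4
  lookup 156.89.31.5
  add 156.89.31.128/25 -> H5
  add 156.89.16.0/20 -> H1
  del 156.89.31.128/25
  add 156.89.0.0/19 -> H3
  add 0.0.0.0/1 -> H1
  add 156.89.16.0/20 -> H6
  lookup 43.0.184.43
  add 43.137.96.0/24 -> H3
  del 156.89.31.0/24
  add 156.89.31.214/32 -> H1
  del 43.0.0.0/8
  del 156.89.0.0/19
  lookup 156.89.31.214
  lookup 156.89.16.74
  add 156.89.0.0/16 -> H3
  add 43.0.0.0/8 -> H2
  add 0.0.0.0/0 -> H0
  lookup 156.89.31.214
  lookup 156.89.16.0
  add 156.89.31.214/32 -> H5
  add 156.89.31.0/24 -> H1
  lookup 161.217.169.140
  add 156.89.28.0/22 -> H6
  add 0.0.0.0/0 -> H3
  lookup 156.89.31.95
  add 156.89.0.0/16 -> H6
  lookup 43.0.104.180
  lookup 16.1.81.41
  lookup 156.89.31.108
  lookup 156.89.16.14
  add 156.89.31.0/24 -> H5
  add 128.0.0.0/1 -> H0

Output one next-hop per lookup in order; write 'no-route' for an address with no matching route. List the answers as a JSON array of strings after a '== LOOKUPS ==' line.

Trace:
  add 156.89.31.0/24 -> H2 at depth 24
  add 43.0.0.0/8 -> H4 at depth 8
  ? 156.89.31.5  path d0:-→d1:-→d2:-→d3:-→d4:-→d5:-→d6:-→d7:-→d8:-→d9:-→d10:-→d11:-→d12:-→d13:-→d14:-→d15:-→d16:-→d17:-→d18:-→d19:-→d20:-→d21:-→d22:-→d23:-→d24:H2  best=H2
  add 156.89.31.128/25 -> H5 at depth 25
  add 156.89.16.0/20 -> H1 at depth 20
  del 156.89.31.128/25 (clear depth 25)
  add 156.89.0.0/19 -> H3 at depth 19
  add 0.0.0.0/1 -> H1 at depth 1
  add 156.89.16.0/20 -> H6 at depth 20
  ? 43.0.184.43  path d0:-→d1:H1→d2:-→d3:-→d4:-→d5:-→d6:-→d7:-→d8:H4  best=H4
  add 43.137.96.0/24 -> H3 at depth 24
  del 156.89.31.0/24 (clear depth 24)
  add 156.89.31.214/32 -> H1 at depth 32
  del 43.0.0.0/8 (clear depth 8)
  del 156.89.0.0/19 (clear depth 19)
  ? 156.89.31.214  path d0:-→d1:-→d2:-→d3:-→d4:-→d5:-→d6:-→d7:-→d8:-→d9:-→d10:-→d11:-→d12:-→d13:-→d14:-→d15:-→d16:-→d17:-→d18:-→d19:-→d20:H6→d21:-→d22:-→d23:-→d24:-→d25:-→d26:-→d27:-→d28:-→d29:-→d30:-→d31:-→d32:H1  best=H1
  ? 156.89.16.74  path d0:-→d1:-→d2:-→d3:-→d4:-→d5:-→d6:-→d7:-→d8:-→d9:-→d10:-→d11:-→d12:-→d13:-→d14:-→d15:-→d16:-→d17:-→d18:-→d19:-→d20:H6  best=H6
  add 156.89.0.0/16 -> H3 at depth 16
  add 43.0.0.0/8 -> H2 at depth 8
  add 0.0.0.0/0 -> H0 at depth 0
  ? 156.89.31.214  path d0:H0→d1:-→d2:-→d3:-→d4:-→d5:-→d6:-→d7:-→d8:-→d9:-→d10:-→d11:-→d12:-→d13:-→d14:-→d15:-→d16:H3→d17:-→d18:-→d19:-→d20:H6→d21:-→d22:-→d23:-→d24:-→d25:-→d26:-→d27:-→d28:-→d29:-→d30:-→d31:-→d32:H1  best=H1
  ? 156.89.16.0  path d0:H0→d1:-→d2:-→d3:-→d4:-→d5:-→d6:-→d7:-→d8:-→d9:-→d10:-→d11:-→d12:-→d13:-→d14:-→d15:-→d16:H3→d17:-→d18:-→d19:-→d20:H6  best=H6
  add 156.89.31.214/32 -> H5 at depth 32
  add 156.89.31.0/24 -> H1 at depth 24
  ? 161.217.169.140  path d0:H0→d1:-→d2:-  best=H0
  add 156.89.28.0/22 -> H6 at depth 22
  add 0.0.0.0/0 -> H3 at depth 0
  ? 156.89.31.95  path d0:H3→d1:-→d2:-→d3:-→d4:-→d5:-→d6:-→d7:-→d8:-→d9:-→d10:-→d11:-→d12:-→d13:-→d14:-→d15:-→d16:H3→d17:-→d18:-→d19:-→d20:H6→d21:-→d22:H6→d23:-→d24:H1  best=H1
  add 156.89.0.0/16 -> H6 at depth 16
  ? 43.0.104.180  path d0:H3→d1:H1→d2:-→d3:-→d4:-→d5:-→d6:-→d7:-→d8:H2  best=H2
  ? 16.1.81.41  path d0:H3→d1:H1→d2:-  best=H1
  ? 156.89.31.108  path d0:H3→d1:-→d2:-→d3:-→d4:-→d5:-→d6:-→d7:-→d8:-→d9:-→d10:-→d11:-→d12:-→d13:-→d14:-→d15:-→d16:H6→d17:-→d18:-→d19:-→d20:H6→d21:-→d22:H6→d23:-→d24:H1  best=H1
  ? 156.89.16.14  path d0:H3→d1:-→d2:-→d3:-→d4:-→d5:-→d6:-→d7:-→d8:-→d9:-→d10:-→d11:-→d12:-→d13:-→d14:-→d15:-→d16:H6→d17:-→d18:-→d19:-→d20:H6  best=H6
  add 156.89.31.0/24 -> H5 at depth 24
  add 128.0.0.0/1 -> H0 at depth 1

== LOOKUPS ==
["H2","H4","H1","H6","H1","H6","H0","H1","H2","H1","H1","H6"]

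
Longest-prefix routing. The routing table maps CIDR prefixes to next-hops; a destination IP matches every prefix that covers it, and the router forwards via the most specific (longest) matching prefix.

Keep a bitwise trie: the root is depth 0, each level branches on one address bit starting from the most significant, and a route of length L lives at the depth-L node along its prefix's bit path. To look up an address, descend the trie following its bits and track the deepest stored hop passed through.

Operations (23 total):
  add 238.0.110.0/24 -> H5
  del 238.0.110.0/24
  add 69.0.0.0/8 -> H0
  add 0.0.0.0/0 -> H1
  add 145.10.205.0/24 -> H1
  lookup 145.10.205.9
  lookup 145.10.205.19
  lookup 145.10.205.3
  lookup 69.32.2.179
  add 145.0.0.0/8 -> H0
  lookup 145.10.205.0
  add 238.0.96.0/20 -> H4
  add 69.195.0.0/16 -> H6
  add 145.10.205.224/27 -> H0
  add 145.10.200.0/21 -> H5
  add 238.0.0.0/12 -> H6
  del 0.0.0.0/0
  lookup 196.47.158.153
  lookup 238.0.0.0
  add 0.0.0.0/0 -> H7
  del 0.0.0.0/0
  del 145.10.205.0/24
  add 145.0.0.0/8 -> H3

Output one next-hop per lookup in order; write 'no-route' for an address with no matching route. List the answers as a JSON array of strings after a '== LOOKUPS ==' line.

Apply in order:
  + 238.0.110.0/24 (H5) depth=24
  del 238.0.110.0/24 (clear depth 24)
  + 69.0.0.0/8 (H0) depth=8
  + 0.0.0.0/0 (H1) depth=0
  + 145.10.205.0/24 (H1) depth=24
  ? 145.10.205.9  path d0:H1→d1:-→d2:-→d3:-→d4:-→d5:-→d6:-→d7:-→d8:-→d9:-→d10:-→d11:-→d12:-→d13:-→d14:-→d15:-→d16:-→d17:-→d18:-→d19:-→d20:-→d21:-→d22:-→d23:-→d24:H1  best=H1
  ? 145.10.205.19  path d0:H1→d1:-→d2:-→d3:-→d4:-→d5:-→d6:-→d7:-→d8:-→d9:-→d10:-→d11:-→d12:-→d13:-→d14:-→d15:-→d16:-→d17:-→d18:-→d19:-→d20:-→d21:-→d22:-→d23:-→d24:H1  best=H1
  ? 145.10.205.3  path d0:H1→d1:-→d2:-→d3:-→d4:-→d5:-→d6:-→d7:-→d8:-→d9:-→d10:-→d11:-→d12:-→d13:-→d14:-→d15:-→d16:-→d17:-→d18:-→d19:-→d20:-→d21:-→d22:-→d23:-→d24:H1  best=H1
  ? 69.32.2.179  path d0:H1→d1:-→d2:-→d3:-→d4:-→d5:-→d6:-→d7:-→d8:H0  best=H0
  + 145.0.0.0/8 (H0) depth=8
  ? 145.10.205.0  path d0:H1→d1:-→d2:-→d3:-→d4:-→d5:-→d6:-→d7:-→d8:H0→d9:-→d10:-→d11:-→d12:-→d13:-→d14:-→d15:-→d16:-→d17:-→d18:-→d19:-→d20:-→d21:-→d22:-→d23:-→d24:H1  best=H1
  + 238.0.96.0/20 (H4) depth=20
  + 69.195.0.0/16 (H6) depth=16
  + 145.10.205.224/27 (H0) depth=27
  + 145.10.200.0/21 (H5) depth=21
  + 238.0.0.0/12 (H6) depth=12
  del 0.0.0.0/0 (clear depth 0)
  ? 196.47.158.153  path d0:-→d1:-→d2:-  best=no-route
  ? 238.0.0.0  path d0:-→d1:-→d2:-→d3:-→d4:-→d5:-→d6:-→d7:-→d8:-→d9:-→d10:-→d11:-→d12:H6→d13:-→d14:-→d15:-→d16:-→d17:-  best=H6
  + 0.0.0.0/0 (H7) depth=0
  del 0.0.0.0/0 (clear depth 0)
  del 145.10.205.0/24 (clear depth 24)
  + 145.0.0.0/8 (H3) depth=8

== LOOKUPS ==
["H1","H1","H1","H0","H1","no-route","H6"]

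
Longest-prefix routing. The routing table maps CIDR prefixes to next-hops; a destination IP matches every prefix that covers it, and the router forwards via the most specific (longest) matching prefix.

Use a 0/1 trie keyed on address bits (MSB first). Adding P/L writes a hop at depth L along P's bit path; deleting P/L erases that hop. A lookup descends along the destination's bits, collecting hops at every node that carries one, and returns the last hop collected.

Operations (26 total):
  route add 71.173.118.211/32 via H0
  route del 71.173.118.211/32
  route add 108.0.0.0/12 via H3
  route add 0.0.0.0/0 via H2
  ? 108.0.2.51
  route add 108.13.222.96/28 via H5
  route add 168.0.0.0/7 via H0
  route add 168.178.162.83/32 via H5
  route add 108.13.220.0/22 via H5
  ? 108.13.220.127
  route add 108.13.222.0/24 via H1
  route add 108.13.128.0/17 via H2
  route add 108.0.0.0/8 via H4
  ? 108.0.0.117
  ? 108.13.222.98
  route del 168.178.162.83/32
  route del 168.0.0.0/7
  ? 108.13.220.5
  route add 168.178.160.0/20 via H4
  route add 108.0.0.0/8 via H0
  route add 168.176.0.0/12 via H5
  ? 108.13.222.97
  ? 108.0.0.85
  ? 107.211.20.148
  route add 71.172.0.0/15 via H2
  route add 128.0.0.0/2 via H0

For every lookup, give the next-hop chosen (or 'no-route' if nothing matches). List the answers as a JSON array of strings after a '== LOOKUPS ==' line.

Apply in order:
  add 71.173.118.211/32 -> H0 at depth 32
  - 71.173.118.211/32 clear@32
  add 108.0.0.0/12 -> H3 at depth 12
  add 0.0.0.0/0 -> H2 at depth 0
  Q 108.0.2.51: descend 011011000000 ; hops seen [H2,H3] ; pick H3
  add 108.13.222.96/28 -> H5 at depth 28
  add 168.0.0.0/7 -> H0 at depth 7
  add 168.178.162.83/32 -> H5 at depth 32
  add 108.13.220.0/22 -> H5 at depth 22
  Q 108.13.220.127: descend 0110110000001101110111 ; hops seen [H2,H3,H5] ; pick H5
  add 108.13.222.0/24 -> H1 at depth 24
  add 108.13.128.0/17 -> H2 at depth 17
  add 108.0.0.0/8 -> H4 at depth 8
  Q 108.0.0.117: descend 011011000000 ; hops seen [H2,H4,H3] ; pick H3
  Q 108.13.222.98: descend 0110110000001101110111100110 ; hops seen [H2,H4,H3,H2,H5,H1,H5] ; pick H5
  - 168.178.162.83/32 clear@32
  - 168.0.0.0/7 clear@7
  Q 108.13.220.5: descend 0110110000001101110111 ; hops seen [H2,H4,H3,H2,H5] ; pick H5
  add 168.178.160.0/20 -> H4 at depth 20
  add 108.0.0.0/8 -> H0 at depth 8
  add 168.176.0.0/12 -> H5 at depth 12
  Q 108.13.222.97: descend 0110110000001101110111100110 ; hops seen [H2,H0,H3,H2,H5,H1,H5] ; pick H5
  Q 108.0.0.85: descend 011011000000 ; hops seen [H2,H0,H3] ; pick H3
  Q 107.211.20.148: descend 01101 ; hops seen [H2] ; pick H2
  add 71.172.0.0/15 -> H2 at depth 15
  add 128.0.0.0/2 -> H0 at depth 2

== LOOKUPS ==
["H3","H5","H3","H5","H5","H5","H3","H2"]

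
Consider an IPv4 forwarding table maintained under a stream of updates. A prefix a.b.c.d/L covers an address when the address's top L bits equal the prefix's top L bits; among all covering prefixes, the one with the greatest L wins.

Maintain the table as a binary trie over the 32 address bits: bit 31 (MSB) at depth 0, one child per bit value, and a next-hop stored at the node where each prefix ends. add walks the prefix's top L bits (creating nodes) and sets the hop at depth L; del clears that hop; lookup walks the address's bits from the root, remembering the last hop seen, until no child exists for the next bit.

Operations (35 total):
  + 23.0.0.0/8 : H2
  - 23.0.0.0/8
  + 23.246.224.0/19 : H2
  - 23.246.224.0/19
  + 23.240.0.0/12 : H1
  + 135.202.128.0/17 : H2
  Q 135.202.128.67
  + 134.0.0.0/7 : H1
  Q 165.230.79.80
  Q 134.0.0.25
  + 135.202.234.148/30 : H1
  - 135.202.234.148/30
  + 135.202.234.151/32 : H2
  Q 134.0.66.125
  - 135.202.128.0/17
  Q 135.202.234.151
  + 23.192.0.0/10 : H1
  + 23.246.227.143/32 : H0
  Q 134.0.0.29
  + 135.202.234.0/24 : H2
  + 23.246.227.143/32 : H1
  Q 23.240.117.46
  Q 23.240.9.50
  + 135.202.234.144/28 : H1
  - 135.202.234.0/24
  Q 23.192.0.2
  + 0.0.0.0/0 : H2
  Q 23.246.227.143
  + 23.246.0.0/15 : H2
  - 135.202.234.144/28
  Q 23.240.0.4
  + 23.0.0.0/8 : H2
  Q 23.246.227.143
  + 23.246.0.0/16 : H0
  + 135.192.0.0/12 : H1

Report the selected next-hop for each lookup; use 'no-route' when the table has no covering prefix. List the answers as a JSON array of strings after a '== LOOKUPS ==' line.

Trace:
  + 23.0.0.0/8 (H2) depth=8
  - 23.0.0.0/8 clear@8
  + 23.246.224.0/19 (H2) depth=19
  - 23.246.224.0/19 clear@19
  + 23.240.0.0/12 (H1) depth=12
  + 135.202.128.0/17 (H2) depth=17
  ? 135.202.128.67  path d0:-→d1:-→d2:-→d3:-→d4:-→d5:-→d6:-→d7:-→d8:-→d9:-→d10:-→d11:-→d12:-→d13:-→d14:-→d15:-→d16:-→d17:H2  best=H2
  + 134.0.0.0/7 (H1) depth=7
  ? 165.230.79.80  path d0:-→d1:-→d2:-  best=no-route
  ? 134.0.0.25  path d0:-→d1:-→d2:-→d3:-→d4:-→d5:-→d6:-→d7:H1  best=H1
  + 135.202.234.148/30 (H1) depth=30
  - 135.202.234.148/30 clear@30
  + 135.202.234.151/32 (H2) depth=32
  ? 134.0.66.125  path d0:-→d1:-→d2:-→d3:-→d4:-→d5:-→d6:-→d7:H1  best=H1
  - 135.202.128.0/17 clear@17
  ? 135.202.234.151  path d0:-→d1:-→d2:-→d3:-→d4:-→d5:-→d6:-→d7:H1→d8:-→d9:-→d10:-→d11:-→d12:-→d13:-→d14:-→d15:-→d16:-→d17:-→d18:-→d19:-→d20:-→d21:-→d22:-→d23:-→d24:-→d25:-→d26:-→d27:-→d28:-→d29:-→d30:-→d31:-→d32:H2  best=H2
  + 23.192.0.0/10 (H1) depth=10
  + 23.246.227.143/32 (H0) depth=32
  ? 134.0.0.29  path d0:-→d1:-→d2:-→d3:-→d4:-→d5:-→d6:-→d7:H1  best=H1
  + 135.202.234.0/24 (H2) depth=24
  + 23.246.227.143/32 (H1) depth=32
  ? 23.240.117.46  path d0:-→d1:-→d2:-→d3:-→d4:-→d5:-→d6:-→d7:-→d8:-→d9:-→d10:H1→d11:-→d12:H1→d13:-  best=H1
  ? 23.240.9.50  path d0:-→d1:-→d2:-→d3:-→d4:-→d5:-→d6:-→d7:-→d8:-→d9:-→d10:H1→d11:-→d12:H1→d13:-  best=H1
  + 135.202.234.144/28 (H1) depth=28
  - 135.202.234.0/24 clear@24
  ? 23.192.0.2  path d0:-→d1:-→d2:-→d3:-→d4:-→d5:-→d6:-→d7:-→d8:-→d9:-→d10:H1  best=H1
  + 0.0.0.0/0 (H2) depth=0
  ? 23.246.227.143  path d0:H2→d1:-→d2:-→d3:-→d4:-→d5:-→d6:-→d7:-→d8:-→d9:-→d10:H1→d11:-→d12:H1→d13:-→d14:-→d15:-→d16:-→d17:-→d18:-→d19:-→d20:-→d21:-→d22:-→d23:-→d24:-→d25:-→d26:-→d27:-→d28:-→d29:-→d30:-→d31:-→d32:H1  best=H1
  + 23.246.0.0/15 (H2) depth=15
  - 135.202.234.144/28 clear@28
  ? 23.240.0.4  path d0:H2→d1:-→d2:-→d3:-→d4:-→d5:-→d6:-→d7:-→d8:-→d9:-→d10:H1→d11:-→d12:H1→d13:-  best=H1
  + 23.0.0.0/8 (H2) depth=8
  ? 23.246.227.143  path d0:H2→d1:-→d2:-→d3:-→d4:-→d5:-→d6:-→d7:-→d8:H2→d9:-→d10:H1→d11:-→d12:H1→d13:-→d14:-→d15:H2→d16:-→d17:-→d18:-→d19:-→d20:-→d21:-→d22:-→d23:-→d24:-→d25:-→d26:-→d27:-→d28:-→d29:-→d30:-→d31:-→d32:H1  best=H1
  + 23.246.0.0/16 (H0) depth=16
  + 135.192.0.0/12 (H1) depth=12

== LOOKUPS ==
["H2","no-route","H1","H1","H2","H1","H1","H1","H1","H1","H1","H1"]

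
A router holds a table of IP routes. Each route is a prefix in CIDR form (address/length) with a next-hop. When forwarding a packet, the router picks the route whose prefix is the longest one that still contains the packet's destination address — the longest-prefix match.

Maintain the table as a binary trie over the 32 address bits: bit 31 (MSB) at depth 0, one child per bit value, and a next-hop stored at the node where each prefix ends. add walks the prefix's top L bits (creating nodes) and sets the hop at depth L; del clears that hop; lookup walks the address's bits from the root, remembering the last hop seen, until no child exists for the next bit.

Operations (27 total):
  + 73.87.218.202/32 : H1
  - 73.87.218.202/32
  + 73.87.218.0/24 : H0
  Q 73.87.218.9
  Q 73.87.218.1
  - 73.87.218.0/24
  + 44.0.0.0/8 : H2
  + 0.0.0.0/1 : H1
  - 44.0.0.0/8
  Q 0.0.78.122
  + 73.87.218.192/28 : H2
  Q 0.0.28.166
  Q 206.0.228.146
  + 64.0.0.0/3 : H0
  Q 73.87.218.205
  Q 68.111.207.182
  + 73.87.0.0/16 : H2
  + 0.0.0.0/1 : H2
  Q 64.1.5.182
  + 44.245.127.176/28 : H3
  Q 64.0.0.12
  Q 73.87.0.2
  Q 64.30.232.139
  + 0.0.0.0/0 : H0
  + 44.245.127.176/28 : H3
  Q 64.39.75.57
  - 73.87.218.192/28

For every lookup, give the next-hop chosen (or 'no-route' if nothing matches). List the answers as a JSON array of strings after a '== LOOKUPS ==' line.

Trace:
  add 73.87.218.202/32 -> H1 at depth 32
  del 73.87.218.202/32 (clear depth 32)
  add 73.87.218.0/24 -> H0 at depth 24
  lookup 73.87.218.9: bits 010010010101011111011010 walk d0:-→d1:-→d2:-→d3:-→d4:-→d5:-→d6:-→d7:-→d8:-→d9:-→d10:-→d11:-→d12:-→d13:-→d14:-→d15:-→d16:-→d17:-→d18:-→d19:-→d20:-→d21:-→d22:-→d23:-→d24:H0 -> H0
  lookup 73.87.218.1: bits 010010010101011111011010 walk d0:-→d1:-→d2:-→d3:-→d4:-→d5:-→d6:-→d7:-→d8:-→d9:-→d10:-→d11:-→d12:-→d13:-→d14:-→d15:-→d16:-→d17:-→d18:-→d19:-→d20:-→d21:-→d22:-→d23:-→d24:H0 -> H0
  del 73.87.218.0/24 (clear depth 24)
  add 44.0.0.0/8 -> H2 at depth 8
  add 0.0.0.0/1 -> H1 at depth 1
  del 44.0.0.0/8 (clear depth 8)
  lookup 0.0.78.122: bits 00 walk d0:-→d1:H1→d2:- -> H1
  add 73.87.218.192/28 -> H2 at depth 28
  lookup 0.0.28.166: bits 00 walk d0:-→d1:H1→d2:- -> H1
  lookup 206.0.228.146: bits ε walk d0:- -> no-route
  add 64.0.0.0/3 -> H0 at depth 3
  lookup 73.87.218.205: bits 01001001010101111101101011001 walk d0:-→d1:H1→d2:-→d3:H0→d4:-→d5:-→d6:-→d7:-→d8:-→d9:-→d10:-→d11:-→d12:-→d13:-→d14:-→d15:-→d16:-→d17:-→d18:-→d19:-→d20:-→d21:-→d22:-→d23:-→d24:-→d25:-→d26:-→d27:-→d28:H2→d29:- -> H2
  lookup 68.111.207.182: bits 0100 walk d0:-→d1:H1→d2:-→d3:H0→d4:- -> H0
  add 73.87.0.0/16 -> H2 at depth 16
  add 0.0.0.0/1 -> H2 at depth 1
  lookup 64.1.5.182: bits 0100 walk d0:-→d1:H2→d2:-→d3:H0→d4:- -> H0
  add 44.245.127.176/28 -> H3 at depth 28
  lookup 64.0.0.12: bits 0100 walk d0:-→d1:H2→d2:-→d3:H0→d4:- -> H0
  lookup 73.87.0.2: bits 0100100101010111 walk d0:-→d1:H2→d2:-→d3:H0→d4:-→d5:-→d6:-→d7:-→d8:-→d9:-→d10:-→d11:-→d12:-→d13:-→d14:-→d15:-→d16:H2 -> H2
  lookup 64.30.232.139: bits 0100 walk d0:-→d1:H2→d2:-→d3:H0→d4:- -> H0
  add 0.0.0.0/0 -> H0 at depth 0
  add 44.245.127.176/28 -> H3 at depth 28
  lookup 64.39.75.57: bits 0100 walk d0:H0→d1:H2→d2:-→d3:H0→d4:- -> H0
  del 73.87.218.192/28 (clear depth 28)

== LOOKUPS ==
["H0","H0","H1","H1","no-route","H2","H0","H0","H0","H2","H0","H0"]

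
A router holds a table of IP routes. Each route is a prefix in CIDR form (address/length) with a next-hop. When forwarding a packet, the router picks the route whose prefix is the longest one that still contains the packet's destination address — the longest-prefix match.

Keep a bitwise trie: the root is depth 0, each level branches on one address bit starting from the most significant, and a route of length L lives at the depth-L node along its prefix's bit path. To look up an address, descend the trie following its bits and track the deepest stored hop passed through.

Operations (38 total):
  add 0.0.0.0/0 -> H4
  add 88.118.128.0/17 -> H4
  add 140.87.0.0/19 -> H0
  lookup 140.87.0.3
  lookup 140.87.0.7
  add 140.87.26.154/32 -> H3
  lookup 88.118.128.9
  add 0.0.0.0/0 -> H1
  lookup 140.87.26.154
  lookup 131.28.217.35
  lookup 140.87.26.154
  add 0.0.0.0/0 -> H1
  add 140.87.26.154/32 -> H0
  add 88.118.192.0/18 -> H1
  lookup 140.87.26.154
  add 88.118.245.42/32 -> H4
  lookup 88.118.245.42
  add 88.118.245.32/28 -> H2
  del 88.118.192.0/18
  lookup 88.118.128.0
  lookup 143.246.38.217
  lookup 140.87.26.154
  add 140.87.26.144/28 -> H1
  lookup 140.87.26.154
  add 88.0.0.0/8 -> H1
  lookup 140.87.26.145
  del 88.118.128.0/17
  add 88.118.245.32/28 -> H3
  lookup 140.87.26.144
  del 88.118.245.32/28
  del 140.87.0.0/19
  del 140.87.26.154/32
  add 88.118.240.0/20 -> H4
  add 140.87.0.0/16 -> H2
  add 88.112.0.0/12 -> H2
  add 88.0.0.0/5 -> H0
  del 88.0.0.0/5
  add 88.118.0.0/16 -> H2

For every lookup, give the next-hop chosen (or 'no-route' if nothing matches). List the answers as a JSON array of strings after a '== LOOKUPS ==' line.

Process each operation:
  + 0.0.0.0/0 (H4) depth=0
  + 88.118.128.0/17 (H4) depth=17
  + 140.87.0.0/19 (H0) depth=19
  Q 140.87.0.3: descend 1000110001010111000 ; hops seen [H4,H0] ; pick H0
  Q 140.87.0.7: descend 1000110001010111000 ; hops seen [H4,H0] ; pick H0
  + 140.87.26.154/32 (H3) depth=32
  Q 88.118.128.9: descend 01011000011101101 ; hops seen [H4,H4] ; pick H4
  + 0.0.0.0/0 (H1) depth=0
  Q 140.87.26.154: descend 10001100010101110001101010011010 ; hops seen [H1,H0,H3] ; pick H3
  Q 131.28.217.35: descend 1000 ; hops seen [H1] ; pick H1
  Q 140.87.26.154: descend 10001100010101110001101010011010 ; hops seen [H1,H0,H3] ; pick H3
  + 0.0.0.0/0 (H1) depth=0
  + 140.87.26.154/32 (H0) depth=32
  + 88.118.192.0/18 (H1) depth=18
  Q 140.87.26.154: descend 10001100010101110001101010011010 ; hops seen [H1,H0,H0] ; pick H0
  + 88.118.245.42/32 (H4) depth=32
  Q 88.118.245.42: descend 01011000011101101111010100101010 ; hops seen [H1,H4,H1,H4] ; pick H4
  + 88.118.245.32/28 (H2) depth=28
  del 88.118.192.0/18 (clear depth 18)
  Q 88.118.128.0: descend 01011000011101101 ; hops seen [H1,H4] ; pick H4
  Q 143.246.38.217: descend 100011 ; hops seen [H1] ; pick H1
  Q 140.87.26.154: descend 10001100010101110001101010011010 ; hops seen [H1,H0,H0] ; pick H0
  + 140.87.26.144/28 (H1) depth=28
  Q 140.87.26.154: descend 10001100010101110001101010011010 ; hops seen [H1,H0,H1,H0] ; pick H0
  + 88.0.0.0/8 (H1) depth=8
  Q 140.87.26.145: descend 1000110001010111000110101001 ; hops seen [H1,H0,H1] ; pick H1
  del 88.118.128.0/17 (clear depth 17)
  + 88.118.245.32/28 (H3) depth=28
  Q 140.87.26.144: descend 1000110001010111000110101001 ; hops seen [H1,H0,H1] ; pick H1
  del 88.118.245.32/28 (clear depth 28)
  del 140.87.0.0/19 (clear depth 19)
  del 140.87.26.154/32 (clear depth 32)
  + 88.118.240.0/20 (H4) depth=20
  + 140.87.0.0/16 (H2) depth=16
  + 88.112.0.0/12 (H2) depth=12
  + 88.0.0.0/5 (H0) depth=5
  del 88.0.0.0/5 (clear depth 5)
  + 88.118.0.0/16 (H2) depth=16

== LOOKUPS ==
["H0","H0","H4","H3","H1","H3","H0","H4","H4","H1","H0","H0","H1","H1"]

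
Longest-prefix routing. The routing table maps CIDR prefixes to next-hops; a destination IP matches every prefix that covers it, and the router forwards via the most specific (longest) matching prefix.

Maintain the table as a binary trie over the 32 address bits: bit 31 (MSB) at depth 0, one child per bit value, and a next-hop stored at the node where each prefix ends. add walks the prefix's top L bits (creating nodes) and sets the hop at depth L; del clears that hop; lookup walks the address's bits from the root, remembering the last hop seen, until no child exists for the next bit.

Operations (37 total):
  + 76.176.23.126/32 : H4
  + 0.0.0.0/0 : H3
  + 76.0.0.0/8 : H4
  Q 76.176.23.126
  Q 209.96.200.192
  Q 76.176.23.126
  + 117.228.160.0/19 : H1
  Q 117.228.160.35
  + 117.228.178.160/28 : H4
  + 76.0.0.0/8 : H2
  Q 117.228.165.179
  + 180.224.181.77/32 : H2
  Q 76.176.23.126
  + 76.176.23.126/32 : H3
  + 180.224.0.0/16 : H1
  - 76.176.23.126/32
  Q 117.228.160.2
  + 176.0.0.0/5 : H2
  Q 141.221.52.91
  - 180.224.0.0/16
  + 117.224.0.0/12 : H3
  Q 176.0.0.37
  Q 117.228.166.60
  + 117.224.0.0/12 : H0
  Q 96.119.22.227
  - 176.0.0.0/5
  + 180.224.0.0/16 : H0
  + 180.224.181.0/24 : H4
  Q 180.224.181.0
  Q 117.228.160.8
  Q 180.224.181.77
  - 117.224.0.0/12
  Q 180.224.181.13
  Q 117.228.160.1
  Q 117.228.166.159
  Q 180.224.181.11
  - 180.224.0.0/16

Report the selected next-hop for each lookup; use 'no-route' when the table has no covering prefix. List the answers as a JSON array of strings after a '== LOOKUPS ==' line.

Apply in order:
  add 76.176.23.126/32 -> H4 at depth 32
  add 0.0.0.0/0 -> H3 at depth 0
  add 76.0.0.0/8 -> H4 at depth 8
  Q 76.176.23.126: descend 01001100101100000001011101111110 ; hops seen [H3,H4,H4] ; pick H4
  Q 209.96.200.192: descend ε ; hops seen [H3] ; pick H3
  Q 76.176.23.126: descend 01001100101100000001011101111110 ; hops seen [H3,H4,H4] ; pick H4
  add 117.228.160.0/19 -> H1 at depth 19
  Q 117.228.160.35: descend 0111010111100100101 ; hops seen [H3,H1] ; pick H1
  add 117.228.178.160/28 -> H4 at depth 28
  add 76.0.0.0/8 -> H2 at depth 8
  Q 117.228.165.179: descend 0111010111100100101 ; hops seen [H3,H1] ; pick H1
  add 180.224.181.77/32 -> H2 at depth 32
  Q 76.176.23.126: descend 01001100101100000001011101111110 ; hops seen [H3,H2,H4] ; pick H4
  add 76.176.23.126/32 -> H3 at depth 32
  add 180.224.0.0/16 -> H1 at depth 16
  del 76.176.23.126/32 (clear depth 32)
  Q 117.228.160.2: descend 0111010111100100101 ; hops seen [H3,H1] ; pick H1
  add 176.0.0.0/5 -> H2 at depth 5
  Q 141.221.52.91: descend 10 ; hops seen [H3] ; pick H3
  del 180.224.0.0/16 (clear depth 16)
  add 117.224.0.0/12 -> H3 at depth 12
  Q 176.0.0.37: descend 10110 ; hops seen [H3,H2] ; pick H2
  Q 117.228.166.60: descend 0111010111100100101 ; hops seen [H3,H3,H1] ; pick H1
  add 117.224.0.0/12 -> H0 at depth 12
  Q 96.119.22.227: descend 011 ; hops seen [H3] ; pick H3
  del 176.0.0.0/5 (clear depth 5)
  add 180.224.0.0/16 -> H0 at depth 16
  add 180.224.181.0/24 -> H4 at depth 24
  Q 180.224.181.0: descend 1011010011100000101101010 ; hops seen [H3,H0,H4] ; pick H4
  Q 117.228.160.8: descend 0111010111100100101 ; hops seen [H3,H0,H1] ; pick H1
  Q 180.224.181.77: descend 10110100111000001011010101001101 ; hops seen [H3,H0,H4,H2] ; pick H2
  del 117.224.0.0/12 (clear depth 12)
  Q 180.224.181.13: descend 1011010011100000101101010 ; hops seen [H3,H0,H4] ; pick H4
  Q 117.228.160.1: descend 0111010111100100101 ; hops seen [H3,H1] ; pick H1
  Q 117.228.166.159: descend 0111010111100100101 ; hops seen [H3,H1] ; pick H1
  Q 180.224.181.11: descend 1011010011100000101101010 ; hops seen [H3,H0,H4] ; pick H4
  del 180.224.0.0/16 (clear depth 16)

== LOOKUPS ==
["H4","H3","H4","H1","H1","H4","H1","H3","H2","H1","H3","H4","H1","H2","H4","H1","H1","H4"]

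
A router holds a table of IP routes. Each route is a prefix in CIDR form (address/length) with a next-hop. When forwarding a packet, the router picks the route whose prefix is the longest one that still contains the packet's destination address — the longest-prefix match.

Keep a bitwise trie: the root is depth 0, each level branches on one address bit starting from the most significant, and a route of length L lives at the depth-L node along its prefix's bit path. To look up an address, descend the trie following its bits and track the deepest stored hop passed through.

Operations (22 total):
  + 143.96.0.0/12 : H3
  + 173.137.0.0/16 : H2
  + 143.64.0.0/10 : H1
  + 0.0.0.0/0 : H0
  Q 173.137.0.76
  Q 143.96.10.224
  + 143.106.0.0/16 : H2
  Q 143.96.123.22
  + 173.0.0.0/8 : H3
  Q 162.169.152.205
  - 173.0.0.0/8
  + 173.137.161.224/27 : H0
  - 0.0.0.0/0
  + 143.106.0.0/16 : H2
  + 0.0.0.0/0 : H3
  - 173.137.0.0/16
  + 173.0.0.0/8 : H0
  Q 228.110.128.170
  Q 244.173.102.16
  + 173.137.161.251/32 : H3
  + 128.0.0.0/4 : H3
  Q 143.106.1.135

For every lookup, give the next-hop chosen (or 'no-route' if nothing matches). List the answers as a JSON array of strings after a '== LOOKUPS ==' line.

Apply in order:
  + 143.96.0.0/12 (H3) depth=12
  + 173.137.0.0/16 (H2) depth=16
  + 143.64.0.0/10 (H1) depth=10
  + 0.0.0.0/0 (H0) depth=0
  ? 173.137.0.76  path d0:H0→d1:-→d2:-→d3:-→d4:-→d5:-→d6:-→d7:-→d8:-→d9:-→d10:-→d11:-→d12:-→d13:-→d14:-→d15:-→d16:H2  best=H2
  ? 143.96.10.224  path d0:H0→d1:-→d2:-→d3:-→d4:-→d5:-→d6:-→d7:-→d8:-→d9:-→d10:H1→d11:-→d12:H3  best=H3
  + 143.106.0.0/16 (H2) depth=16
  ? 143.96.123.22  path d0:H0→d1:-→d2:-→d3:-→d4:-→d5:-→d6:-→d7:-→d8:-→d9:-→d10:H1→d11:-→d12:H3  best=H3
  + 173.0.0.0/8 (H3) depth=8
  ? 162.169.152.205  path d0:H0→d1:-→d2:-→d3:-→d4:-  best=H0
  del 173.0.0.0/8 (clear depth 8)
  + 173.137.161.224/27 (H0) depth=27
  del 0.0.0.0/0 (clear depth 0)
  + 143.106.0.0/16 (H2) depth=16
  + 0.0.0.0/0 (H3) depth=0
  del 173.137.0.0/16 (clear depth 16)
  + 173.0.0.0/8 (H0) depth=8
  ? 228.110.128.170  path d0:H3→d1:-  best=H3
  ? 244.173.102.16  path d0:H3→d1:-  best=H3
  + 173.137.161.251/32 (H3) depth=32
  + 128.0.0.0/4 (H3) depth=4
  ? 143.106.1.135  path d0:H3→d1:-→d2:-→d3:-→d4:H3→d5:-→d6:-→d7:-→d8:-→d9:-→d10:H1→d11:-→d12:H3→d13:-→d14:-→d15:-→d16:H2  best=H2

== LOOKUPS ==
["H2","H3","H3","H0","H3","H3","H2"]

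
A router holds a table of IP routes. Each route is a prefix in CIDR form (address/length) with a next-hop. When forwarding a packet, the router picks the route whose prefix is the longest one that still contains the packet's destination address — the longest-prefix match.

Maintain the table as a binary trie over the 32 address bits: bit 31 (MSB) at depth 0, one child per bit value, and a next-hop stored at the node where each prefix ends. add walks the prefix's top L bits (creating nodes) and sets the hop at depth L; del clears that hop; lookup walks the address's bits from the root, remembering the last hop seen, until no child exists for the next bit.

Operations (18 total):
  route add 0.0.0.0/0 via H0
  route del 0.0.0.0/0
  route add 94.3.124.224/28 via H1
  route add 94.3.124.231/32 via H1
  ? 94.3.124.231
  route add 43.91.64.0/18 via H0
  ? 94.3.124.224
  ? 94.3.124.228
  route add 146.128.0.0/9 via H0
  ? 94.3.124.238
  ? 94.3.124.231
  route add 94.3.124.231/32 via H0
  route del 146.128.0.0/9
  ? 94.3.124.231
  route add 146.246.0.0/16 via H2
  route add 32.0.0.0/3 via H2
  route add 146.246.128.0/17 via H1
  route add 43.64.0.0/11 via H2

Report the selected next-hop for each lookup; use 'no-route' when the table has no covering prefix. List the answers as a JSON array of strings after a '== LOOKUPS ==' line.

Apply in order:
  add 0.0.0.0/0 -> H0 at depth 0
  - 0.0.0.0/0 clear@0
  add 94.3.124.224/28 -> H1 at depth 28
  add 94.3.124.231/32 -> H1 at depth 32
  lookup 94.3.124.231: bits 01011110000000110111110011100111 walk d0:-→d1:-→d2:-→d3:-→d4:-→d5:-→d6:-→d7:-→d8:-→d9:-→d10:-→d11:-→d12:-→d13:-→d14:-→d15:-→d16:-→d17:-→d18:-→d19:-→d20:-→d21:-→d22:-→d23:-→d24:-→d25:-→d26:-→d27:-→d28:H1→d29:-→d30:-→d31:-→d32:H1 -> H1
  add 43.91.64.0/18 -> H0 at depth 18
  lookup 94.3.124.224: bits 01011110000000110111110011100 walk d0:-→d1:-→d2:-→d3:-→d4:-→d5:-→d6:-→d7:-→d8:-→d9:-→d10:-→d11:-→d12:-→d13:-→d14:-→d15:-→d16:-→d17:-→d18:-→d19:-→d20:-→d21:-→d22:-→d23:-→d24:-→d25:-→d26:-→d27:-→d28:H1→d29:- -> H1
  lookup 94.3.124.228: bits 010111100000001101111100111001 walk d0:-→d1:-→d2:-→d3:-→d4:-→d5:-→d6:-→d7:-→d8:-→d9:-→d10:-→d11:-→d12:-→d13:-→d14:-→d15:-→d16:-→d17:-→d18:-→d19:-→d20:-→d21:-→d22:-→d23:-→d24:-→d25:-→d26:-→d27:-→d28:H1→d29:-→d30:- -> H1
  add 146.128.0.0/9 -> H0 at depth 9
  lookup 94.3.124.238: bits 0101111000000011011111001110 walk d0:-→d1:-→d2:-→d3:-→d4:-→d5:-→d6:-→d7:-→d8:-→d9:-→d10:-→d11:-→d12:-→d13:-→d14:-→d15:-→d16:-→d17:-→d18:-→d19:-→d20:-→d21:-→d22:-→d23:-→d24:-→d25:-→d26:-→d27:-→d28:H1 -> H1
  lookup 94.3.124.231: bits 01011110000000110111110011100111 walk d0:-→d1:-→d2:-→d3:-→d4:-→d5:-→d6:-→d7:-→d8:-→d9:-→d10:-→d11:-→d12:-→d13:-→d14:-→d15:-→d16:-→d17:-→d18:-→d19:-→d20:-→d21:-→d22:-→d23:-→d24:-→d25:-→d26:-→d27:-→d28:H1→d29:-→d30:-→d31:-→d32:H1 -> H1
  add 94.3.124.231/32 -> H0 at depth 32
  - 146.128.0.0/9 clear@9
  lookup 94.3.124.231: bits 01011110000000110111110011100111 walk d0:-→d1:-→d2:-→d3:-→d4:-→d5:-→d6:-→d7:-→d8:-→d9:-→d10:-→d11:-→d12:-→d13:-→d14:-→d15:-→d16:-→d17:-→d18:-→d19:-→d20:-→d21:-→d22:-→d23:-→d24:-→d25:-→d26:-→d27:-→d28:H1→d29:-→d30:-→d31:-→d32:H0 -> H0
  add 146.246.0.0/16 -> H2 at depth 16
  add 32.0.0.0/3 -> H2 at depth 3
  add 146.246.128.0/17 -> H1 at depth 17
  add 43.64.0.0/11 -> H2 at depth 11

== LOOKUPS ==
["H1","H1","H1","H1","H1","H0"]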